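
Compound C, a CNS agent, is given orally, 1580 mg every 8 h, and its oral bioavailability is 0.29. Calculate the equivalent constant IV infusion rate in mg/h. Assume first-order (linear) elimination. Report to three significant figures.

57.3 mg/h

Equivalent systemic input: infusion rate = F·D/τ.
Rate = 0.29 × 1580 / 8 = 57.28 mg/h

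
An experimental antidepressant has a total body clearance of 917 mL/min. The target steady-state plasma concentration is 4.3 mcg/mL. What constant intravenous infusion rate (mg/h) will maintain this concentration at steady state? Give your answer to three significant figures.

Convert clearance: 917 mL/min × 60 min/h ÷ 1000 mL/L = 55.02 L/h
R₀ = 55.02 × 4.3 = 236.6 mg/h

237 mg/h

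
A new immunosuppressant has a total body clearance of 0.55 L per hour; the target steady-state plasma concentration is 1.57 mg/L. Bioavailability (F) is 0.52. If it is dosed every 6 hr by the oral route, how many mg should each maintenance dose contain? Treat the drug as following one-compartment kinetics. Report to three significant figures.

D = CL × Css × τ / F = 0.5500 × 1.57 × 6 / 0.52 = 9.963 mg

9.96 mg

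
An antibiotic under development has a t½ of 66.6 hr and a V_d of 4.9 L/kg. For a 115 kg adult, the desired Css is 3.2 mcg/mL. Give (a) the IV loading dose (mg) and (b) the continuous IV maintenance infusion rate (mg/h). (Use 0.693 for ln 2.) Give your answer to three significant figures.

(a) 1800 mg; (b) 18.8 mg/h

Vd(total) = 115 kg × 4.9 L/kg = 563.5 L
LD = Vd × C = 563.5 × 3.2 = 1803 mg
CL = 0.693 × Vd / t½ = 0.693 × 563.5 / 66.6 = 5.863 L/h
Infusion rate = CL × Css = 5.863 × 3.2 = 18.76 mg/h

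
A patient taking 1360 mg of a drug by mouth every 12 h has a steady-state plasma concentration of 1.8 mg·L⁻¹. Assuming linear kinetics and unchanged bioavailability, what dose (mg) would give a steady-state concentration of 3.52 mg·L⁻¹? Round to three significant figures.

With linear kinetics, Css is proportional to dose rate (D/τ) at fixed clearance.
D₂ = D₁ × (Css,target / Css,current) = 1360 × 3.52/1.8 = 2660 mg

2660 mg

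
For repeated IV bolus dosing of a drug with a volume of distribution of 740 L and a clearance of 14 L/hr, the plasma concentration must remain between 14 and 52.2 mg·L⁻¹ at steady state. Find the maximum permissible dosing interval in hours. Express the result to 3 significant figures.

k = CL / Vd = 14.00 / 740.0 = 0.01892 h⁻¹
Between IV bolus doses, concentration decays as C = C₀·e^(−kτ), so C_peak/C_trough = e^(kτ).
τ_max = ln(C_peak/C_trough) / k = ln(52.2/14) / 0.01892 = 1.316 / 0.01892 = 69.56 h

69.6 h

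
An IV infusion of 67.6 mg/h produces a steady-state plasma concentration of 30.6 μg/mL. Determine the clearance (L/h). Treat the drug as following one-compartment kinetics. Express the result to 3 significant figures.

2.21 L/h

At steady state, infusion rate = CL × Css, so CL = rate / Css.
CL = 67.6 / 30.6 = 2.209 L/h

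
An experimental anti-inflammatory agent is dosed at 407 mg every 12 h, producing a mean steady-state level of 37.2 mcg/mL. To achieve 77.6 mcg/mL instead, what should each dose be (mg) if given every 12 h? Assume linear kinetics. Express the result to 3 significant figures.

849 mg

For first-order elimination, Css ∝ F·D/(CL·τ); F and CL are unchanged, so Css ∝ D/τ.
D₂ = D₁ × (Css,target / Css,current) = 407 × 77.6/37.2 = 849.0 mg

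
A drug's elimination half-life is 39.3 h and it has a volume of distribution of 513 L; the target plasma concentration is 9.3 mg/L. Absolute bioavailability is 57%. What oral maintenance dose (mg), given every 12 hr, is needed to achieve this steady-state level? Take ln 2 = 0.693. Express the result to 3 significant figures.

1770 mg

CL = ln 2 · Vd / t½ = 0.693 × 513.0 / 39.3 = 9.046 L/h
D = CL × Css × τ / F = 9.046 × 9.3 × 12 / 0.57 = 1771 mg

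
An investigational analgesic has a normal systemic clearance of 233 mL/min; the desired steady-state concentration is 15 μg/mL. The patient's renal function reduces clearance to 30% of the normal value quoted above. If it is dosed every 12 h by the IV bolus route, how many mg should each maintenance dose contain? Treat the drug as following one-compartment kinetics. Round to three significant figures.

Convert clearance: 233 mL/min × 60 min/h ÷ 1000 mL/L = 13.98 L/h
Patient clearance = 0.3 × 13.98 = 4.194 L/h
At steady state, dose per interval replaces the amount cleared in that interval: D/τ = CL·Css.
D = CL × Css × τ = 4.194 × 15 × 12 = 754.9 mg

755 mg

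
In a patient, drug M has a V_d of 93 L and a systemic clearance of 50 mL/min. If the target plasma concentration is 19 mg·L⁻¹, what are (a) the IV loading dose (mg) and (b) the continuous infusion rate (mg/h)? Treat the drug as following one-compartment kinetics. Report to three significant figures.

(a) 1770 mg; (b) 57.0 mg/h

Loading dose = Vd × C = 93.00 × 19 = 1767 mg
CL = 50 mL/min × 60/1000 = 3.000 L/h
Maintenance infusion rate = CL × Css = 3.000 × 19 = 57.00 mg/h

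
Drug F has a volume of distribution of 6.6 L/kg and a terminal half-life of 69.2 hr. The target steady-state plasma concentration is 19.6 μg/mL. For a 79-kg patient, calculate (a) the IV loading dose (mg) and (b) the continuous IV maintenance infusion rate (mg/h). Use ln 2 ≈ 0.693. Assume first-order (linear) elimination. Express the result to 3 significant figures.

Vd(total) = 79 kg × 6.6 L/kg = 521.4 L
LD = Vd × C = 521.4 × 19.6 = 10220 mg
CL = 0.693 × Vd / t½ = 0.693 × 521.4 / 69.2 = 5.222 L/h
Infusion rate = CL × Css = 5.222 × 19.6 = 102.4 mg/h

(a) 10200 mg; (b) 102 mg/h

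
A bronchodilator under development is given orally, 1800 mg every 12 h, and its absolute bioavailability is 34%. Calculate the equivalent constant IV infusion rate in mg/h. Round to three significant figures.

Equivalent systemic input: infusion rate = F·D/τ.
Rate = 0.34 × 1800 / 12 = 51.00 mg/h

51.0 mg/h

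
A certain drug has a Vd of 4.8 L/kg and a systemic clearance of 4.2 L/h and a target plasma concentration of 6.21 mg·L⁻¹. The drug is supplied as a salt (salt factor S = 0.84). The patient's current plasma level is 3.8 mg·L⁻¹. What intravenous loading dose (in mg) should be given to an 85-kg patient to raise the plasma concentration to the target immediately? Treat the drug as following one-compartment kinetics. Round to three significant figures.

1170 mg

Vd(total) = 85 kg × 4.8 L/kg = 408.0 L
Concentration deficit ΔC = 6.21 − 3.8 = 2.410 mg/L
LD = Vd × ΔC / S = 408.0 × 2.410 / 0.84 = 1171 mg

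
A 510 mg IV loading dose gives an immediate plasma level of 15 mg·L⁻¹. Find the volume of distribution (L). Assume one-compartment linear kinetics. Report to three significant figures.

Immediately after an IV bolus, C₀ = Dose / Vd, so Vd = Dose / C₀.
Vd = 510 / 15 = 34.00 L

34.0 L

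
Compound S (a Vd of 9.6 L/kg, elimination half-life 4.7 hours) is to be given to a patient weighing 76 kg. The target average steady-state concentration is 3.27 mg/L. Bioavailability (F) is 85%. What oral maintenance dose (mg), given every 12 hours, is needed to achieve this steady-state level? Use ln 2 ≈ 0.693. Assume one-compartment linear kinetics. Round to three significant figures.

4970 mg

Total Vd = 9.6 × 76 = 729.6 L
CL = ln 2 · Vd / t½ = 0.693 × 729.6 / 4.7 = 107.6 L/h
D = CL × Css × τ / F = 107.6 × 3.27 × 12 / 0.85 = 4967 mg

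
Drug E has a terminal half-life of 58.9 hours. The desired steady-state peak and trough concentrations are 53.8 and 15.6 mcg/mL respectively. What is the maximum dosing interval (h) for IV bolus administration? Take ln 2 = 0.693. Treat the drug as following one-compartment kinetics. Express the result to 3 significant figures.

k = 0.693 / t½ = 0.693 / 58.9 = 0.01177 h⁻¹
Between IV bolus doses, concentration decays as C = C₀·e^(−kτ), so C_peak/C_trough = e^(kτ).
τ_max = ln(C_peak/C_trough) / k = ln(53.8/15.6) / 0.01177 = 1.238 / 0.01177 = 105.2 h

105 h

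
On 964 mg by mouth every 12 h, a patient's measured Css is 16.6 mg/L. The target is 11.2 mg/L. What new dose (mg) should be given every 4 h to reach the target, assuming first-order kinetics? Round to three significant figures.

With linear kinetics, Css is proportional to dose rate (D/τ) at fixed clearance.
D₂ = D₁ × (Css,target / Css,current) × (τ₂/τ₁) = 964 × (11.2/16.6) × (4/12) = 216.8 mg

217 mg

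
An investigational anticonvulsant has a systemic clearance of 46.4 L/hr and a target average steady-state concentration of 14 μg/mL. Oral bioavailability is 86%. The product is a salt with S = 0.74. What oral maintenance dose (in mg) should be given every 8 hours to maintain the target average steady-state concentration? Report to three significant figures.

D = CL × Css × τ / F / S = 46.40 × 14 × 8 / 0.86 / 0.74 = 8166 mg

8170 mg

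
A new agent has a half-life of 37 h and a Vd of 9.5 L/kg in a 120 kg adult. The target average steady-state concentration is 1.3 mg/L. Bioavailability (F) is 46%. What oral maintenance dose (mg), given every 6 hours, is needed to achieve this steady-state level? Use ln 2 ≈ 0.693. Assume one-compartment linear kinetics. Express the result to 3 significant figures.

362 mg

Total Vd = 9.5 × 120 = 1140 L
CL = ln 2 · Vd / t½ = 0.693 × 1140 / 37 = 21.35 L/h
D = CL × Css × τ / F = 21.35 × 1.3 × 6 / 0.46 = 362.0 mg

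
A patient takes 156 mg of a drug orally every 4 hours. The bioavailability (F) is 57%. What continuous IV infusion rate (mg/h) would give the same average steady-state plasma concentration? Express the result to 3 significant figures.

Equivalent systemic input: infusion rate = F·D/τ.
Rate = 0.57 × 156 / 4 = 22.23 mg/h

22.2 mg/h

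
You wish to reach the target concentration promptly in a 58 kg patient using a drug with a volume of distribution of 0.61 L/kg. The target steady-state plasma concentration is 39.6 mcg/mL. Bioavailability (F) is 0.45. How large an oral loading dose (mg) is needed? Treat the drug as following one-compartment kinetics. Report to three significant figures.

3110 mg

Vd(total) = 58 kg × 0.61 L/kg = 35.38 L
LD = Vd × C / F = 35.38 × 39.60 / 0.45 = 3113 mg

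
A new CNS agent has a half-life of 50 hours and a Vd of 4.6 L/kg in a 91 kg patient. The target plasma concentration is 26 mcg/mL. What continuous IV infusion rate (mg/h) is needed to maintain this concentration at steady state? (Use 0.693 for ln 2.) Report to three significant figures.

Vd = 4.6 L/kg × 91 kg = 418.6 L
CL = 0.693 × Vd / t½ = 0.693 × 418.6 / 50 = 5.802 L/h
Infusion rate = CL × Css = 5.802 × 26 = 150.9 mg/h

151 mg/h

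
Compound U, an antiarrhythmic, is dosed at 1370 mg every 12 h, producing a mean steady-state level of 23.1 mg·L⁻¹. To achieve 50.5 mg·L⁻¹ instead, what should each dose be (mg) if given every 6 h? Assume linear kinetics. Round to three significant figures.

With linear kinetics, Css is proportional to dose rate (D/τ) at fixed clearance.
D₂ = D₁ × (Css,target / Css,current) × (τ₂/τ₁) = 1370 × (50.5/23.1) × (6/12) = 1498 mg

1500 mg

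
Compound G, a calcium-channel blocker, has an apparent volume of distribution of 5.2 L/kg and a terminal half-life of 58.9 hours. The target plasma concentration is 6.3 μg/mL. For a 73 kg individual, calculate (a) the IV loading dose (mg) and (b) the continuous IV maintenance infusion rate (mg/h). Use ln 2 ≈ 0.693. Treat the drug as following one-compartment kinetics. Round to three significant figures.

Vd = 5.2 L/kg × 73 kg = 379.6 L
LD = Vd × C = 379.6 × 6.3 = 2391 mg
CL = 0.693 × Vd / t½ = 0.693 × 379.6 / 58.9 = 4.466 L/h
Infusion rate = CL × Css = 4.466 × 6.3 = 28.14 mg/h

(a) 2390 mg; (b) 28.1 mg/h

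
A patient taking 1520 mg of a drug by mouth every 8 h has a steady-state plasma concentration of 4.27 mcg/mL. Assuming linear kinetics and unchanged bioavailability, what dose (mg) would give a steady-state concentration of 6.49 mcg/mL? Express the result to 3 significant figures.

2310 mg

With linear kinetics, Css is proportional to dose rate (D/τ) at fixed clearance.
D₂ = D₁ × (Css,target / Css,current) = 1520 × 6.49/4.27 = 2310 mg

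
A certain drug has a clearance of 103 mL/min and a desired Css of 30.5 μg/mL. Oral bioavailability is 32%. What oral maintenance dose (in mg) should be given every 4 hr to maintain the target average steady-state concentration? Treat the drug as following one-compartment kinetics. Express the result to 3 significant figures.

2360 mg

CL = 103 mL/min = 103 × 0.06 = 6.180 L/h
At steady state, dose per interval replaces the amount cleared in that interval: F·D/τ = CL·Css.
D = CL × Css × τ / F = 6.180 × 30.5 × 4 / 0.32 = 2356 mg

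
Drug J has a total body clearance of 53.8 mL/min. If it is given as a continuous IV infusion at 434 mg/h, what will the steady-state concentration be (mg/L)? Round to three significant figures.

134 mg/L

CL = 53.8 mL/min × 60/1000 = 3.228 L/h
Css = rate / CL = 434 / 3.228 = 134.4 mg/L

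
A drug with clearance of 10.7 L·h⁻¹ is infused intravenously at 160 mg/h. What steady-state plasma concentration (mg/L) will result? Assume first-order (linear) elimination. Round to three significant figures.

Css = rate / CL = 160 / 10.70 = 14.95 mg/L

15.0 mg/L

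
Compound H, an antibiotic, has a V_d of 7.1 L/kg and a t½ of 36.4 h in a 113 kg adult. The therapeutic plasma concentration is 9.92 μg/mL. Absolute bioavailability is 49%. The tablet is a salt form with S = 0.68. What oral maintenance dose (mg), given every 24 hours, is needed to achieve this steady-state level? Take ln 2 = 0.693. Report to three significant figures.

10900 mg

Total Vd = 7.1 × 113 = 802.3 L
CL = ln 2 · Vd / t½ = 0.693 × 802.3 / 36.4 = 15.27 L/h
D = CL × Css × τ / F / S = 15.27 × 9.92 × 24 / 0.49 / 0.68 = 10910 mg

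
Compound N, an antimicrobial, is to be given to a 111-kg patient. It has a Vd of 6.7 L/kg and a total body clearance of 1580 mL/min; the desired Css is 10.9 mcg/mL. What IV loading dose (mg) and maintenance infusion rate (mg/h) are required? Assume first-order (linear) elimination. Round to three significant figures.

(a) 8110 mg; (b) 1030 mg/h

Vd(total) = 111 kg × 6.7 L/kg = 743.7 L
Loading dose = Vd × C = 743.7 × 10.9 = 8106 mg
Convert clearance: 1580 mL/min × 60 min/h ÷ 1000 mL/L = 94.80 L/h
Maintenance: replace elimination → rate = CL × Css = 94.80 × 10.9 = 1033 mg/h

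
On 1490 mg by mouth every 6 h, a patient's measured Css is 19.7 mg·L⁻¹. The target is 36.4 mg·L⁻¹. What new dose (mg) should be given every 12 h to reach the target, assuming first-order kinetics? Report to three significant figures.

5510 mg

For first-order elimination, Css ∝ F·D/(CL·τ); F and CL are unchanged, so Css ∝ D/τ.
D₂ = D₁ × (Css,target / Css,current) × (τ₂/τ₁) = 1490 × (36.4/19.7) × (12/6) = 5506 mg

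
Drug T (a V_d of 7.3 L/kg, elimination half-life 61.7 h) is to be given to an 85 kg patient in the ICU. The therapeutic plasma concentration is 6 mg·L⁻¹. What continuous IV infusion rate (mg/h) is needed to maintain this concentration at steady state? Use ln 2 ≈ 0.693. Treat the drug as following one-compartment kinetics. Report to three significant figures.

Vd(total) = 85 kg × 7.3 L/kg = 620.5 L
CL = ln 2 · Vd / t½ = 0.693 × 620.5 / 61.7 = 6.969 L/h
Infusion rate = CL × Css = 6.969 × 6 = 41.81 mg/h

41.8 mg/h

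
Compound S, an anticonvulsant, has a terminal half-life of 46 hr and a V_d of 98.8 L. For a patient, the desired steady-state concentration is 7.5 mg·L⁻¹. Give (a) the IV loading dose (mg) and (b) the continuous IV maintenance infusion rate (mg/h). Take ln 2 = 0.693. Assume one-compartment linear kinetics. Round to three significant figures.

(a) 741 mg; (b) 11.2 mg/h

LD = Vd × C = 98.80 × 7.5 = 741.0 mg
CL = 0.693 × Vd / t½ = 0.693 × 98.80 / 46 = 1.488 L/h
Infusion rate = CL × Css = 1.488 × 7.5 = 11.16 mg/h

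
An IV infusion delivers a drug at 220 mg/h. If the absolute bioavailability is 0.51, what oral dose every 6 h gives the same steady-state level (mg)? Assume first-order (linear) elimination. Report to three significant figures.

To maintain the same Css, the systemic dosing rate must be unchanged: F·D/τ = infusion rate.
D = rate × τ / F = 220 × 6 / 0.51 = 2588 mg

2590 mg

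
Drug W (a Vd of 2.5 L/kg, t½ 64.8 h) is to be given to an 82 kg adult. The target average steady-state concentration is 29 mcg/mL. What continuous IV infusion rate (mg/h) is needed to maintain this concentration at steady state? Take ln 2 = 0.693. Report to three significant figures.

Vd = 2.5 L/kg × 82 kg = 205.0 L
CL = ln 2 · Vd / t½ = 0.693 × 205.0 / 64.8 = 2.192 L/h
Infusion rate = CL × Css = 2.192 × 29 = 63.57 mg/h

63.6 mg/h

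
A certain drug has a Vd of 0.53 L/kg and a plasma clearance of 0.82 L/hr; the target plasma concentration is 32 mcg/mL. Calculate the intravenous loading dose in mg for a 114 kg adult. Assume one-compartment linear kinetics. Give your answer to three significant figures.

1930 mg

Vd = 0.53 L/kg × 114 kg = 60.42 L
LD = Vd × C = 60.42 × 32.00 = 1933 mg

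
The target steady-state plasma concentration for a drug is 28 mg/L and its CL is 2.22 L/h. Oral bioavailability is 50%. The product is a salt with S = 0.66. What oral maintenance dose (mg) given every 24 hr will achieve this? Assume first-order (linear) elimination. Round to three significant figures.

4520 mg

D = CL × Css × τ / F / S = 2.220 × 28 × 24 / 0.5 / 0.66 = 4521 mg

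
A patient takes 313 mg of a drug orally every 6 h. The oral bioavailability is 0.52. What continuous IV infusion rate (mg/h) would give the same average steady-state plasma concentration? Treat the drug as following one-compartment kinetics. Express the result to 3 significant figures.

Equivalent systemic input: infusion rate = F·D/τ.
Rate = 0.52 × 313 / 6 = 27.13 mg/h

27.1 mg/h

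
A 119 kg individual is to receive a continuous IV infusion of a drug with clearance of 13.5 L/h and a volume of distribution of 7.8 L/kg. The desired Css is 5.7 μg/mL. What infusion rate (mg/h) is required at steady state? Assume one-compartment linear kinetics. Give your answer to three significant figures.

77.0 mg/h

R₀ = 13.50 × 5.7 = 76.95 mg/h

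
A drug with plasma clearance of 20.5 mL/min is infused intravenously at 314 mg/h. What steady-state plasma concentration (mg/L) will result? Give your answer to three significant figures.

255 mg/L

CL = 20.5 mL/min = 20.5 × 0.06 = 1.230 L/h
Css = rate / CL = 314 / 1.230 = 255.3 mg/L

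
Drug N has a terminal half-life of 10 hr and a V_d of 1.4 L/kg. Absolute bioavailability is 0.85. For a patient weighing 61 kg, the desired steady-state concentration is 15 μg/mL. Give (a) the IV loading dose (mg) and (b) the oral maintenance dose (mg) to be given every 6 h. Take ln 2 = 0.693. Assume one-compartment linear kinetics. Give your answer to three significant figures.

(a) 1280 mg; (b) 627 mg

Vd(total) = 61 kg × 1.4 L/kg = 85.40 L
LD = Vd × C = 85.40 × 15 = 1281 mg
CL = 0.693 × Vd / t½ = 0.693 × 85.40 / 10 = 5.918 L/h
D = CL × Css × τ / F = 5.918 × 15 × 6 / 0.85 = 626.6 mg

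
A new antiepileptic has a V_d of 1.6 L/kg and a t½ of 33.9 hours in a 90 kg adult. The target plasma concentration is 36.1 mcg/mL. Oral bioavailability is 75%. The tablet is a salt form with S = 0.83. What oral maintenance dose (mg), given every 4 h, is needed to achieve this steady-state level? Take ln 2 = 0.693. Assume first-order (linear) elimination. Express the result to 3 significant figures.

Vd = 1.6 L/kg × 90 kg = 144.0 L
CL = 0.693 × Vd / t½ = 0.693 × 144.0 / 33.9 = 2.944 L/h
D = CL × Css × τ / F / S = 2.944 × 36.1 × 4 / 0.75 / 0.83 = 682.9 mg

683 mg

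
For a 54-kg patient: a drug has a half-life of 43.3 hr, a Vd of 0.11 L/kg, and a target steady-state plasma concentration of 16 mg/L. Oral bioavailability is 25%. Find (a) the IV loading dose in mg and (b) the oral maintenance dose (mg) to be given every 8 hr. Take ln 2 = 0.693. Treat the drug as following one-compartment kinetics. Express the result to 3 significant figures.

Total Vd = 0.11 × 54 = 5.940 L
LD = Vd × C = 5.940 × 16 = 95.04 mg
CL = 0.693 × Vd / t½ = 0.693 × 5.940 / 43.3 = 0.09507 L/h
D = CL × Css × τ / F = 0.09507 × 16 × 8 / 0.25 = 48.68 mg

(a) 95.0 mg; (b) 48.7 mg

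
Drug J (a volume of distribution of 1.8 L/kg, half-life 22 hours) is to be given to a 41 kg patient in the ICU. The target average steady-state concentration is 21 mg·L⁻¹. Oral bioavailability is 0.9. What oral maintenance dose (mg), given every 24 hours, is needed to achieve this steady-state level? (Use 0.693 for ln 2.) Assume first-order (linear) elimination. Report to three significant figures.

Vd(total) = 41 kg × 1.8 L/kg = 73.80 L
CL = 0.693 × Vd / t½ = 0.693 × 73.80 / 22 = 2.325 L/h
D = CL × Css × τ / F = 2.325 × 21 × 24 / 0.9 = 1302 mg

1300 mg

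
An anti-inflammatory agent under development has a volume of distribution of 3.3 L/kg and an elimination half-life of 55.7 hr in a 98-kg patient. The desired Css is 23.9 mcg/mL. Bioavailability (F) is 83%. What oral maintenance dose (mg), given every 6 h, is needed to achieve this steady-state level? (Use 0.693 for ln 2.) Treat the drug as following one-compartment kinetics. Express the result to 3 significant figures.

695 mg

Vd = 3.3 L/kg × 98 kg = 323.4 L
k = 0.693/55.7 = 0.01244 h⁻¹, so CL = k·Vd = 0.01244 × 323.4 = 4.023 L/h
D = CL × Css × τ / F = 4.023 × 23.9 × 6 / 0.83 = 695.1 mg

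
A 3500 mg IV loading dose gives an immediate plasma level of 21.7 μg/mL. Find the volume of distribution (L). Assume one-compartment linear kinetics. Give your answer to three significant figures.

Immediately after an IV bolus, C₀ = Dose / Vd, so Vd = Dose / C₀.
Vd = 3500 / 21.7 = 161.3 L

161 L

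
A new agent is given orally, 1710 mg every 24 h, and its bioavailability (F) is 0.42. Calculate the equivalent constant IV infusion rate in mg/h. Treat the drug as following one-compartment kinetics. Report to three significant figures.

Equivalent systemic input: infusion rate = F·D/τ.
Rate = 0.42 × 1710 / 24 = 29.93 mg/h

29.9 mg/h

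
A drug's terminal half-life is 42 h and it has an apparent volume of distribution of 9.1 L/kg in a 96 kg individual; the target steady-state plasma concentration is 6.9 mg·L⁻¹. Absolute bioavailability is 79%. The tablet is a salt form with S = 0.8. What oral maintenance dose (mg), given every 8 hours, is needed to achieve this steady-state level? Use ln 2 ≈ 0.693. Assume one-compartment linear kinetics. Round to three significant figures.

1260 mg

Vd(total) = 96 kg × 9.1 L/kg = 873.6 L
CL = ln 2 · Vd / t½ = 0.693 × 873.6 / 42 = 14.41 L/h
D = CL × Css × τ / F / S = 14.41 × 6.9 × 8 / 0.79 / 0.8 = 1259 mg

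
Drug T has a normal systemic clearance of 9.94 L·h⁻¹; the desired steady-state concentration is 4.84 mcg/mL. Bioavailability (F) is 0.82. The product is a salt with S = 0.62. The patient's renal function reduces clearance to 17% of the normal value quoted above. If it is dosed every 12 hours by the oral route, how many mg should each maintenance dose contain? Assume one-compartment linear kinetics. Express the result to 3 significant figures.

Patient clearance = 0.17 × 9.940 = 1.690 L/h
At steady state, dose per interval replaces the amount cleared in that interval: F·S·D/τ = CL·Css.
D = CL × Css × τ / F / S = 1.690 × 4.84 × 12 / 0.82 / 0.62 = 193.1 mg

193 mg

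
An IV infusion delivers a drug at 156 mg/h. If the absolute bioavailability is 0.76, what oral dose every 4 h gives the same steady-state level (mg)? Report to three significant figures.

821 mg

To maintain the same Css, the systemic dosing rate must be unchanged: F·D/τ = infusion rate.
D = rate × τ / F = 156 × 4 / 0.76 = 821.1 mg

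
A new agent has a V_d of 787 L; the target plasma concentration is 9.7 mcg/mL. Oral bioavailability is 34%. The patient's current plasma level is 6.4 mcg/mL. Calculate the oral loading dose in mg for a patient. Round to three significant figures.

Concentration deficit ΔC = 9.7 − 6.4 = 3.300 mg/L
LD = Vd × ΔC / F = 787.0 × 3.300 / 0.34 = 7639 mg

7640 mg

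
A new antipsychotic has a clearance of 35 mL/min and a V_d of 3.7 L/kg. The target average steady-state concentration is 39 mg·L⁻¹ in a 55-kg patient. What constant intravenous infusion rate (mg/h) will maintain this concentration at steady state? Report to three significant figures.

CL = 35 mL/min = 35 × 0.06 = 2.100 L/h
Rate = CL × Css = 2.100 × 39 = 81.90 mg/h

81.9 mg/h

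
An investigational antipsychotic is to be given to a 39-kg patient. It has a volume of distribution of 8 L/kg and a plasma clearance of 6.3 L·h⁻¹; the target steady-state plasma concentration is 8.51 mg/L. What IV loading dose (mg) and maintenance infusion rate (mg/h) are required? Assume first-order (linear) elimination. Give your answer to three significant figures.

Total Vd = 8 × 39 = 312.0 L
LD = Vd · C_target = 312.0 × 8.51 = 2655 mg
Maintenance: replace elimination → rate = CL × Css = 6.300 × 8.51 = 53.61 mg/h

(a) 2660 mg; (b) 53.6 mg/h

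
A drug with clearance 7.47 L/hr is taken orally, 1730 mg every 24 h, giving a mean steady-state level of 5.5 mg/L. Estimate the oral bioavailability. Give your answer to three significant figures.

F·D/τ = CL·Css at steady state → F = CL·Css·τ / D.
F = 7.47 × 5.5 × 24 / 1730 = 0.570

0.570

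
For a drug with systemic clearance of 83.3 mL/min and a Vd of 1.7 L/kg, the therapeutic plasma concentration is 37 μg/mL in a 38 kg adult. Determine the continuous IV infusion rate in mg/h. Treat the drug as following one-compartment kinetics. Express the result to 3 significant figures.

Convert clearance: 83.3 mL/min × 60 min/h ÷ 1000 mL/L = 4.998 L/h
Rate = CL × Css = 4.998 × 37 = 184.9 mg/h

185 mg/h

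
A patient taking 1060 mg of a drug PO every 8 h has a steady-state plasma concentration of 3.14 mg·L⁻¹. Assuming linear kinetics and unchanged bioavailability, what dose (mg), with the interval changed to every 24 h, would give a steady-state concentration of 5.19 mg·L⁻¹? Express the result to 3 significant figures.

5260 mg

With linear kinetics, Css is proportional to dose rate (D/τ) at fixed clearance.
D₂ = D₁ × (Css,target / Css,current) × (τ₂/τ₁) = 1060 × (5.19/3.14) × (24/8) = 5256 mg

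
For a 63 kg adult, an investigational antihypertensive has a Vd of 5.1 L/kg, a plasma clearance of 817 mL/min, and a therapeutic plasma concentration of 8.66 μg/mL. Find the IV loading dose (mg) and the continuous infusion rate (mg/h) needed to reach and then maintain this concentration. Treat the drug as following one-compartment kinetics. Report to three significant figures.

Total Vd = 5.1 × 63 = 321.3 L
Loading dose = Vd × C = 321.3 × 8.66 = 2782 mg
Convert clearance: 817 mL/min × 60 min/h ÷ 1000 mL/L = 49.02 L/h
Infusion rate = 49.02 L/h × 8.66 mg/L = 424.5 mg/h

(a) 2780 mg; (b) 425 mg/h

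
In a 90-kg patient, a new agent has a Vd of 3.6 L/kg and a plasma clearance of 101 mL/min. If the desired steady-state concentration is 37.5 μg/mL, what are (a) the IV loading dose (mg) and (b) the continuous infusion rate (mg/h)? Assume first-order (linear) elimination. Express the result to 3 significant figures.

Total Vd = 3.6 × 90 = 324.0 L
Loading dose = Vd × C = 324.0 × 37.5 = 12150 mg
Convert clearance: 101 mL/min × 60 min/h ÷ 1000 mL/L = 6.060 L/h
Maintenance: replace elimination → rate = CL × Css = 6.060 × 37.5 = 227.3 mg/h

(a) 12200 mg; (b) 227 mg/h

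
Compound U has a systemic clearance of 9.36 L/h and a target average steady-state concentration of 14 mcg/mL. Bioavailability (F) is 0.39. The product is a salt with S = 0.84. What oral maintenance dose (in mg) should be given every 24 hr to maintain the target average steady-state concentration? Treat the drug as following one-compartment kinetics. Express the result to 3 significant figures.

At steady state, dose per interval replaces the amount cleared in that interval: F·S·D/τ = CL·Css.
D = CL × Css × τ / F / S = 9.360 × 14 × 24 / 0.39 / 0.84 = 9600 mg

9600 mg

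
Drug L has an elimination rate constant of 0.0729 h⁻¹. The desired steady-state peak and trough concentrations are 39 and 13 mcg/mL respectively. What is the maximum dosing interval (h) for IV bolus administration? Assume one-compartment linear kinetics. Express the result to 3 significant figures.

Between IV bolus doses, concentration decays as C = C₀·e^(−kτ), so C_peak/C_trough = e^(kτ).
τ_max = ln(C_peak/C_trough) / k = ln(39/13) / 0.07290 = 1.099 / 0.07290 = 15.08 h

15.1 h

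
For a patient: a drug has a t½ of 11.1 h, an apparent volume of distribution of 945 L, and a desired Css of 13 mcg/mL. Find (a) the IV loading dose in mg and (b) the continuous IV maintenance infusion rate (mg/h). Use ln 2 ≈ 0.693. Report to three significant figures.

(a) 12300 mg; (b) 767 mg/h

LD = Vd × C = 945.0 × 13 = 12290 mg
CL = 0.693 × Vd / t½ = 0.693 × 945.0 / 11.1 = 59.00 L/h
Infusion rate = CL × Css = 59.00 × 13 = 767.0 mg/h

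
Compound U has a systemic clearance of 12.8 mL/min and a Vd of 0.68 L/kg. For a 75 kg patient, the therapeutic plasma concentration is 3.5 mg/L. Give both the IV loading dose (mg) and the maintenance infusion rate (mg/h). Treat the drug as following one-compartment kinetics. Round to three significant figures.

(a) 179 mg; (b) 2.69 mg/h

Total Vd = 0.68 × 75 = 51.00 L
LD = Vd · C_target = 51.00 × 3.5 = 178.5 mg
Convert clearance: 12.8 mL/min × 60 min/h ÷ 1000 mL/L = 0.7680 L/h
Maintenance infusion rate = CL × Css = 0.7680 × 3.5 = 2.688 mg/h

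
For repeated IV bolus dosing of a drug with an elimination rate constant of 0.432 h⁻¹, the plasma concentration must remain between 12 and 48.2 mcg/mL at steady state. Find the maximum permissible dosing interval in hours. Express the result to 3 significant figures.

3.22 h

Between IV bolus doses, concentration decays as C = C₀·e^(−kτ), so C_peak/C_trough = e^(kτ).
τ_max = ln(C_peak/C_trough) / k = ln(48.2/12) / 0.4320 = 1.390 / 0.4320 = 3.218 h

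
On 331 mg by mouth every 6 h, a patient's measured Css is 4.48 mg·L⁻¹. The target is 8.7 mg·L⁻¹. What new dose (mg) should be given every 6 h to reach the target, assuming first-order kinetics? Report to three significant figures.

643 mg

With linear kinetics, Css is proportional to dose rate (D/τ) at fixed clearance.
D₂ = D₁ × (Css,target / Css,current) = 331 × 8.7/4.48 = 642.8 mg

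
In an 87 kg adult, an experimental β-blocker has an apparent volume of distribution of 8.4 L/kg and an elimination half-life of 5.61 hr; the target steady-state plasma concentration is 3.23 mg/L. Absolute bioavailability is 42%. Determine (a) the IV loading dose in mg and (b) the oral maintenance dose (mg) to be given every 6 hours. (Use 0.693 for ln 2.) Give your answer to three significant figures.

Total Vd = 8.4 × 87 = 730.8 L
LD = Vd × C = 730.8 × 3.23 = 2360 mg
CL = 0.693 × Vd / t½ = 0.693 × 730.8 / 5.61 = 90.28 L/h
D = CL × Css × τ / F = 90.28 × 3.23 × 6 / 0.42 = 4166 mg

(a) 2360 mg; (b) 4170 mg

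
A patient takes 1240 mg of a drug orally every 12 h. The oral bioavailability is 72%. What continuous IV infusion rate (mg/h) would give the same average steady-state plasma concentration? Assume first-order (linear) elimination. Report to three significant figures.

Equivalent systemic input: infusion rate = F·D/τ.
Rate = 0.72 × 1240 / 12 = 74.40 mg/h

74.4 mg/h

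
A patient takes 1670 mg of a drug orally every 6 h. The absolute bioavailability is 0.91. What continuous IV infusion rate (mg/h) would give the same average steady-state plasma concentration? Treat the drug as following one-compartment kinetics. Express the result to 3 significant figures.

253 mg/h

Equivalent systemic input: infusion rate = F·D/τ.
Rate = 0.91 × 1670 / 6 = 253.3 mg/h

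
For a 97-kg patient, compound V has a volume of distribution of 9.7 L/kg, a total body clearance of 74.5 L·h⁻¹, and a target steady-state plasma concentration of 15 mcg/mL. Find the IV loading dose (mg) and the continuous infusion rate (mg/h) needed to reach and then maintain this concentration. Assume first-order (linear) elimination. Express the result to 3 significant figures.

Vd(total) = 97 kg × 9.7 L/kg = 940.9 L
Loading dose = Vd × C = 940.9 × 15 = 14110 mg
Infusion rate = 74.50 L/h × 15 mg/L = 1118 mg/h

(a) 14100 mg; (b) 1120 mg/h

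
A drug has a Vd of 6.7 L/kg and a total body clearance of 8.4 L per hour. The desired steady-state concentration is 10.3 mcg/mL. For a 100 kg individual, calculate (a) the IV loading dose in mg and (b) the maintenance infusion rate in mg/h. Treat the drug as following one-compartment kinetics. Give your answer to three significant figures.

(a) 6900 mg; (b) 86.5 mg/h

Vd = 6.7 L/kg × 100 kg = 670.0 L
Loading: fill Vd to C_target → 670.0 L × 10.3 mg/L = 6901 mg
Maintenance infusion rate = CL × Css = 8.400 × 10.3 = 86.52 mg/h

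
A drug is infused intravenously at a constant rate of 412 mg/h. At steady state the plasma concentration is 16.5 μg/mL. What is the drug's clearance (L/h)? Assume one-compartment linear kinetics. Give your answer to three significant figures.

25.0 L/h

At steady state, infusion rate = CL × Css, so CL = rate / Css.
CL = 412 / 16.5 = 24.97 L/h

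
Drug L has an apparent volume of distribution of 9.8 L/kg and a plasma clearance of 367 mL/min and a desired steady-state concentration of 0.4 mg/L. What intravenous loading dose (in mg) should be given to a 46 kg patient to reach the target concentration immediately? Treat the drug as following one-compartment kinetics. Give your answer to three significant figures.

180 mg

Vd = 9.8 L/kg × 46 kg = 450.8 L
LD = Vd × C = 450.8 × 0.4000 = 180.3 mg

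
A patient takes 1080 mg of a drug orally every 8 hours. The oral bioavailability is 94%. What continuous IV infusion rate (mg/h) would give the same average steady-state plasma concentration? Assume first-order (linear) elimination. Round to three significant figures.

Equivalent systemic input: infusion rate = F·D/τ.
Rate = 0.94 × 1080 / 8 = 126.9 mg/h

127 mg/h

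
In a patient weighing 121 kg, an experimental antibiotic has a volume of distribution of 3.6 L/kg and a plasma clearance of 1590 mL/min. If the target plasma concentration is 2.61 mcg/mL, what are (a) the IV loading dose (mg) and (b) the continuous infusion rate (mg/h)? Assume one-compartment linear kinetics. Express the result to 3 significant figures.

Vd(total) = 121 kg × 3.6 L/kg = 435.6 L
Loading dose = Vd × C = 435.6 × 2.61 = 1137 mg
CL = 1590 mL/min × 60/1000 = 95.40 L/h
Maintenance: replace elimination → rate = CL × Css = 95.40 × 2.61 = 249.0 mg/h

(a) 1140 mg; (b) 249 mg/h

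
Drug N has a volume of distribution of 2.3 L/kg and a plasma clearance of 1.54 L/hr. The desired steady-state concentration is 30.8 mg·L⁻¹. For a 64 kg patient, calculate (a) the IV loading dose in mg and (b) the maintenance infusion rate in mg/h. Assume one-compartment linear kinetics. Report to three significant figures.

Vd(total) = 64 kg × 2.3 L/kg = 147.2 L
Loading: fill Vd to C_target → 147.2 L × 30.8 mg/L = 4534 mg
Maintenance infusion rate = CL × Css = 1.540 × 30.8 = 47.43 mg/h

(a) 4530 mg; (b) 47.4 mg/h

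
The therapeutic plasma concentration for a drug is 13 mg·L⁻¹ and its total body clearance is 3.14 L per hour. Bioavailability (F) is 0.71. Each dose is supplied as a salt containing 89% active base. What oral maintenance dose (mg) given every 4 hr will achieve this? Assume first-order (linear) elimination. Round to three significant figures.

258 mg

D = CL × Css × τ / F / S = 3.140 × 13 × 4 / 0.71 / 0.89 = 258.4 mg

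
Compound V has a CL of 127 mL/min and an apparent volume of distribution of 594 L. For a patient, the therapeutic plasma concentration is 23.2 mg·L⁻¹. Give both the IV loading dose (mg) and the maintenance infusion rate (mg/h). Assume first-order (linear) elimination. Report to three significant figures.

Loading dose = Vd × C = 594.0 × 23.2 = 13780 mg
Convert clearance: 127 mL/min × 60 min/h ÷ 1000 mL/L = 7.620 L/h
Maintenance infusion rate = CL × Css = 7.620 × 23.2 = 176.8 mg/h

(a) 13800 mg; (b) 177 mg/h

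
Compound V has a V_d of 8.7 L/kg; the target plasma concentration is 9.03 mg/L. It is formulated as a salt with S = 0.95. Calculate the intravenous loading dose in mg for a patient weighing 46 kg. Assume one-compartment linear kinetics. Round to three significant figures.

3800 mg

Total Vd = 8.7 × 46 = 400.2 L
The loading dose fills Vd to the target concentration.
LD = Vd × C / S = 400.2 × 9.030 / 0.95 = 3804 mg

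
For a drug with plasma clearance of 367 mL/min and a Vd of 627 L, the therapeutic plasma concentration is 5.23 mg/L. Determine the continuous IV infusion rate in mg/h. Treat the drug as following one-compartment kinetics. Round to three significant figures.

CL = 367 mL/min = 367 × 0.06 = 22.02 L/h
R₀ = 22.02 × 5.23 = 115.2 mg/h

115 mg/h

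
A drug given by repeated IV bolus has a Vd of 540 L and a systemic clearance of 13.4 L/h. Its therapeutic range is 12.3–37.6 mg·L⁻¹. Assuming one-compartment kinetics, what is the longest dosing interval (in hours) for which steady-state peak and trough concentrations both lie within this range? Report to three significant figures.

45.0 h

k = CL / Vd = 13.40 / 540.0 = 0.02481 h⁻¹
Between IV bolus doses, concentration decays as C = C₀·e^(−kτ), so C_peak/C_trough = e^(kτ).
τ_max = ln(C_peak/C_trough) / k = ln(37.6/12.3) / 0.02481 = 1.117 / 0.02481 = 45.02 h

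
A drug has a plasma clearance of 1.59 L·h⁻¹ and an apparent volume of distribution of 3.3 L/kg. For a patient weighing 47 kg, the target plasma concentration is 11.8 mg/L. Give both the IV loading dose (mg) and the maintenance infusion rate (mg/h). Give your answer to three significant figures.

(a) 1830 mg; (b) 18.8 mg/h

Vd(total) = 47 kg × 3.3 L/kg = 155.1 L
Loading dose = Vd × C = 155.1 × 11.8 = 1830 mg
Maintenance infusion rate = CL × Css = 1.590 × 11.8 = 18.76 mg/h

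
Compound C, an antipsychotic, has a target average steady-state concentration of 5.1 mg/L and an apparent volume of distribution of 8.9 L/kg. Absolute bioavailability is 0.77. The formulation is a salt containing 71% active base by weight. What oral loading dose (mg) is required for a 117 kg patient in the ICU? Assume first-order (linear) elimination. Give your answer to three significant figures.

Total Vd = 8.9 × 117 = 1041 L
The loading dose fills Vd to the target concentration.
LD = Vd × C / F / S = 1041 × 5.100 / 0.77 / 0.71 = 9711 mg

9710 mg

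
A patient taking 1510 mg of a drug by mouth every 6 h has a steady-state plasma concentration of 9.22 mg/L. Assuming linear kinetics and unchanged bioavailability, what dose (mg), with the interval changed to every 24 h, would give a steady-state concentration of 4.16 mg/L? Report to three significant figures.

For first-order elimination, Css ∝ F·D/(CL·τ); F and CL are unchanged, so Css ∝ D/τ.
D₂ = D₁ × (Css,target / Css,current) × (τ₂/τ₁) = 1510 × (4.16/9.22) × (24/6) = 2725 mg

2730 mg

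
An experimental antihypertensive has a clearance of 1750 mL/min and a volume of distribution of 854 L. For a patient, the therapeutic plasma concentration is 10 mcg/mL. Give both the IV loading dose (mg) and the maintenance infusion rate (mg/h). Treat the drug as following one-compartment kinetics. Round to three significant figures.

Loading dose = Vd × C = 854.0 × 10 = 8540 mg
CL = 1750 mL/min = 1750 × 0.06 = 105.0 L/h
Maintenance: replace elimination → rate = CL × Css = 105.0 × 10 = 1050 mg/h

(a) 8540 mg; (b) 1050 mg/h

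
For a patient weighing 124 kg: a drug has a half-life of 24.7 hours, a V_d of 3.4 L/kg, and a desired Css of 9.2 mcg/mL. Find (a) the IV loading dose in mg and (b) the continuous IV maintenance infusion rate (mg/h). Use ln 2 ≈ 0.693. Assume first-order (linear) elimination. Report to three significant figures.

Vd = 3.4 L/kg × 124 kg = 421.6 L
LD = Vd × C = 421.6 × 9.2 = 3879 mg
CL = 0.693 × Vd / t½ = 0.693 × 421.6 / 24.7 = 11.83 L/h
Infusion rate = CL × Css = 11.83 × 9.2 = 108.8 mg/h

(a) 3880 mg; (b) 109 mg/h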